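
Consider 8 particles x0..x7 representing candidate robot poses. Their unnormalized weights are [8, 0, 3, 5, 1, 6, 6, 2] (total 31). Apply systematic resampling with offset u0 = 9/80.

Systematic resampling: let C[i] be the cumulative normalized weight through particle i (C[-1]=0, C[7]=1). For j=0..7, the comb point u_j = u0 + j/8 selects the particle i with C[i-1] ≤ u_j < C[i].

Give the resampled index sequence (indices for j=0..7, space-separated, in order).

0 0 3 3 5 5 6 7

C = [8/31, 8/31, 11/31, 16/31, 17/31, 23/31, 29/31, 1]
j=0: u_0=9/80 ∈ [0, 8/31) → index 0
j=1: u_1=19/80 ∈ [0, 8/31) → index 0
j=2: u_2=29/80 ∈ [11/31, 16/31) → index 3
j=3: u_3=39/80 ∈ [11/31, 16/31) → index 3
j=4: u_4=49/80 ∈ [17/31, 23/31) → index 5
j=5: u_5=59/80 ∈ [17/31, 23/31) → index 5
j=6: u_6=69/80 ∈ [23/31, 29/31) → index 6
j=7: u_7=79/80 ∈ [29/31, 1) → index 7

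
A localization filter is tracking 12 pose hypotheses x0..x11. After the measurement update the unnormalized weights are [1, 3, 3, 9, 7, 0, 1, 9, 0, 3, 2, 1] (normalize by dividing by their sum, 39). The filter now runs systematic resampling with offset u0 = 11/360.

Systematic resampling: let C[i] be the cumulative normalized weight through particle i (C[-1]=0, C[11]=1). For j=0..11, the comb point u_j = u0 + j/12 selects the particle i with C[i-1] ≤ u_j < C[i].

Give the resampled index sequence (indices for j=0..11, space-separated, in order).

1 2 3 3 3 4 4 6 7 7 9 10

C = [1/39, 4/39, 7/39, 16/39, 23/39, 23/39, 8/13, 11/13, 11/13, 12/13, 38/39, 1]
j=0: u_0=11/360 ∈ [1/39, 4/39) → index 1
j=1: u_1=41/360 ∈ [4/39, 7/39) → index 2
j=2: u_2=71/360 ∈ [7/39, 16/39) → index 3
j=3: u_3=101/360 ∈ [7/39, 16/39) → index 3
j=4: u_4=131/360 ∈ [7/39, 16/39) → index 3
j=5: u_5=161/360 ∈ [16/39, 23/39) → index 4
j=6: u_6=191/360 ∈ [16/39, 23/39) → index 4
j=7: u_7=221/360 ∈ [23/39, 8/13) → index 6
j=8: u_8=251/360 ∈ [8/13, 11/13) → index 7
j=9: u_9=281/360 ∈ [8/13, 11/13) → index 7
j=10: u_10=311/360 ∈ [11/13, 12/13) → index 9
j=11: u_11=341/360 ∈ [12/13, 38/39) → index 10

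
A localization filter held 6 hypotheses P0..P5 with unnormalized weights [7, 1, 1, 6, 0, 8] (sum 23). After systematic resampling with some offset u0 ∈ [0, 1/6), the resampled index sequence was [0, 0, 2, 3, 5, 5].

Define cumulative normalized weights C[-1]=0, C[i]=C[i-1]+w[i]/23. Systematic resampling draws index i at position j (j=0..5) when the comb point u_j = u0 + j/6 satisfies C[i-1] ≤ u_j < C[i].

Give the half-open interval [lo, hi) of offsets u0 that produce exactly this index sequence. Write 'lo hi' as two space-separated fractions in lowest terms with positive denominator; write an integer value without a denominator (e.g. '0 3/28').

1/69 4/69

C = [7/23, 8/23, 9/23, 15/23, 15/23, 1]
j=0 picked index 0: u0 ∈ [0, 7/23)
j=1 picked index 0: u0 ∈ [-1/6, 19/138)
j=2 picked index 2: u0 ∈ [1/69, 4/69)
j=3 picked index 3: u0 ∈ [-5/46, 7/46)
j=4 picked index 5: u0 ∈ [-1/69, 1/3)
j=5 picked index 5: u0 ∈ [-25/138, 1/6)
intersection: [1/69, 4/69)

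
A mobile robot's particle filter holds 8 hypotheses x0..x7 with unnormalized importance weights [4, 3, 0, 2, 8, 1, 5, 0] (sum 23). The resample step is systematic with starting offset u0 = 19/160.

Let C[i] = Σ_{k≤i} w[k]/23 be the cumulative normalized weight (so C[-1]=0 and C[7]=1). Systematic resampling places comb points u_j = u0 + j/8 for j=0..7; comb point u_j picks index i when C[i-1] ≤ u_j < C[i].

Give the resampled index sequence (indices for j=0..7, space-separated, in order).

C = [4/23, 7/23, 7/23, 9/23, 17/23, 18/23, 1, 1]
j=0: u_0=19/160 ∈ [0, 4/23) → index 0
j=1: u_1=39/160 ∈ [4/23, 7/23) → index 1
j=2: u_2=59/160 ∈ [7/23, 9/23) → index 3
j=3: u_3=79/160 ∈ [9/23, 17/23) → index 4
j=4: u_4=99/160 ∈ [9/23, 17/23) → index 4
j=5: u_5=119/160 ∈ [17/23, 18/23) → index 5
j=6: u_6=139/160 ∈ [18/23, 1) → index 6
j=7: u_7=159/160 ∈ [18/23, 1) → index 6

0 1 3 4 4 5 6 6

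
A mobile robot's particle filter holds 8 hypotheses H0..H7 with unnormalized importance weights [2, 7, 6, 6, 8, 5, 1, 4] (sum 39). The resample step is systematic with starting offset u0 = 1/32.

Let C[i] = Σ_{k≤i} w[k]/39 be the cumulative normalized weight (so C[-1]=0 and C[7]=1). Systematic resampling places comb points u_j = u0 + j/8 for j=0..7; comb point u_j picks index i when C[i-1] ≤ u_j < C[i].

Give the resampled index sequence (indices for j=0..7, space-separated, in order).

0 1 2 3 3 4 5 7

C = [2/39, 3/13, 5/13, 7/13, 29/39, 34/39, 35/39, 1]
j=0: u_0=1/32 ∈ [0, 2/39) → index 0
j=1: u_1=5/32 ∈ [2/39, 3/13) → index 1
j=2: u_2=9/32 ∈ [3/13, 5/13) → index 2
j=3: u_3=13/32 ∈ [5/13, 7/13) → index 3
j=4: u_4=17/32 ∈ [5/13, 7/13) → index 3
j=5: u_5=21/32 ∈ [7/13, 29/39) → index 4
j=6: u_6=25/32 ∈ [29/39, 34/39) → index 5
j=7: u_7=29/32 ∈ [35/39, 1) → index 7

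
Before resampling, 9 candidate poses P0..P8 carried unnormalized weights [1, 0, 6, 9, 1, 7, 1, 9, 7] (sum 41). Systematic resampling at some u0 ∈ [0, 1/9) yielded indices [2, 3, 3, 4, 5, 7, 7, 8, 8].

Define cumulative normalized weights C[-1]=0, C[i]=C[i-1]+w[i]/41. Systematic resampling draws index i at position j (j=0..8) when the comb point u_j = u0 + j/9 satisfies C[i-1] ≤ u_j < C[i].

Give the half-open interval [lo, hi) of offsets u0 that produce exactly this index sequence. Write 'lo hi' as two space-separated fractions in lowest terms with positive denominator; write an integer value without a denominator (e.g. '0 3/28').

C = [1/41, 1/41, 7/41, 16/41, 17/41, 24/41, 25/41, 34/41, 1]
j=0 picked index 2: u0 ∈ [1/41, 7/41)
j=1 picked index 3: u0 ∈ [22/369, 103/369)
j=2 picked index 3: u0 ∈ [-19/369, 62/369)
j=3 picked index 4: u0 ∈ [7/123, 10/123)
j=4 picked index 5: u0 ∈ [-11/369, 52/369)
j=5 picked index 7: u0 ∈ [20/369, 101/369)
j=6 picked index 7: u0 ∈ [-7/123, 20/123)
j=7 picked index 8: u0 ∈ [19/369, 2/9)
j=8 picked index 8: u0 ∈ [-22/369, 1/9)
intersection: [22/369, 10/123)

22/369 10/123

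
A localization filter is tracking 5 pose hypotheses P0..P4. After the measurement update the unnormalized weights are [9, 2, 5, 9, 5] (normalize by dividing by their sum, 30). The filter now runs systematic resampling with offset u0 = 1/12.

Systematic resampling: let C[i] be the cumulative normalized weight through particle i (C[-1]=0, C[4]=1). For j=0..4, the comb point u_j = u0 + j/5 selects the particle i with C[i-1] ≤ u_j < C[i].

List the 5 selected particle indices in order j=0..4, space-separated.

C = [3/10, 11/30, 8/15, 5/6, 1]
j=0: u_0=1/12 ∈ [0, 3/10) → index 0
j=1: u_1=17/60 ∈ [0, 3/10) → index 0
j=2: u_2=29/60 ∈ [11/30, 8/15) → index 2
j=3: u_3=41/60 ∈ [8/15, 5/6) → index 3
j=4: u_4=53/60 ∈ [5/6, 1) → index 4

0 0 2 3 4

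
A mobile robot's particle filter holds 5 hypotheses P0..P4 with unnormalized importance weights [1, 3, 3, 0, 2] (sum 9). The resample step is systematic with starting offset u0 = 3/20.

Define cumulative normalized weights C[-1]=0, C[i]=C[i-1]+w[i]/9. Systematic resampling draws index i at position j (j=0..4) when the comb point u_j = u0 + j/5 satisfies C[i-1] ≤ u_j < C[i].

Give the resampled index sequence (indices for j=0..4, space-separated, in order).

1 1 2 2 4

C = [1/9, 4/9, 7/9, 7/9, 1]
j=0: u_0=3/20 ∈ [1/9, 4/9) → index 1
j=1: u_1=7/20 ∈ [1/9, 4/9) → index 1
j=2: u_2=11/20 ∈ [4/9, 7/9) → index 2
j=3: u_3=3/4 ∈ [4/9, 7/9) → index 2
j=4: u_4=19/20 ∈ [7/9, 1) → index 4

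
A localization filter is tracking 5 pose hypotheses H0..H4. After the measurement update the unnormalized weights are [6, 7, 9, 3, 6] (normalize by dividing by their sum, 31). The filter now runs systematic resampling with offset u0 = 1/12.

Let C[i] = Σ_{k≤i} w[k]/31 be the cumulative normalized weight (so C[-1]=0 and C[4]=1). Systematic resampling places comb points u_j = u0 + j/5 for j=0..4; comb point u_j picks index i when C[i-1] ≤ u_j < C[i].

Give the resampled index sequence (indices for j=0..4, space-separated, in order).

0 1 2 2 4

C = [6/31, 13/31, 22/31, 25/31, 1]
j=0: u_0=1/12 ∈ [0, 6/31) → index 0
j=1: u_1=17/60 ∈ [6/31, 13/31) → index 1
j=2: u_2=29/60 ∈ [13/31, 22/31) → index 2
j=3: u_3=41/60 ∈ [13/31, 22/31) → index 2
j=4: u_4=53/60 ∈ [25/31, 1) → index 4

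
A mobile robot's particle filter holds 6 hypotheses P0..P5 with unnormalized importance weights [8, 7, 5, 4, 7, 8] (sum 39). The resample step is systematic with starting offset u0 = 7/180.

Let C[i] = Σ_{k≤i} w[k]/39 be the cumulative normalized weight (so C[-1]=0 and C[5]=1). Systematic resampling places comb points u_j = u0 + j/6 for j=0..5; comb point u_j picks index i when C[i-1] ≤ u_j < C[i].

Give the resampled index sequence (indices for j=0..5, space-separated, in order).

C = [8/39, 5/13, 20/39, 8/13, 31/39, 1]
j=0: u_0=7/180 ∈ [0, 8/39) → index 0
j=1: u_1=37/180 ∈ [8/39, 5/13) → index 1
j=2: u_2=67/180 ∈ [8/39, 5/13) → index 1
j=3: u_3=97/180 ∈ [20/39, 8/13) → index 3
j=4: u_4=127/180 ∈ [8/13, 31/39) → index 4
j=5: u_5=157/180 ∈ [31/39, 1) → index 5

0 1 1 3 4 5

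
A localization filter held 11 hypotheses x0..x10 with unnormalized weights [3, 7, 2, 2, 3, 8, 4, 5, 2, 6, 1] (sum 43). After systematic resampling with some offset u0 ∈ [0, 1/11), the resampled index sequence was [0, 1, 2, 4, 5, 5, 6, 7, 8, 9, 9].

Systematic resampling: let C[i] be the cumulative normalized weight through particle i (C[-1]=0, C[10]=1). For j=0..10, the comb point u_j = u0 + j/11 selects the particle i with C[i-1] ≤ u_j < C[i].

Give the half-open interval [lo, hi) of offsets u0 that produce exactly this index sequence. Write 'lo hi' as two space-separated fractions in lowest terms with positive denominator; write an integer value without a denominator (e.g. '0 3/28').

C = [3/43, 10/43, 12/43, 14/43, 17/43, 25/43, 29/43, 34/43, 36/43, 42/43, 1]
j=0 picked index 0: u0 ∈ [0, 3/43)
j=1 picked index 1: u0 ∈ [-10/473, 67/473)
j=2 picked index 2: u0 ∈ [24/473, 46/473)
j=3 picked index 4: u0 ∈ [25/473, 58/473)
j=4 picked index 5: u0 ∈ [15/473, 103/473)
j=5 picked index 5: u0 ∈ [-28/473, 60/473)
j=6 picked index 6: u0 ∈ [17/473, 61/473)
j=7 picked index 7: u0 ∈ [18/473, 73/473)
j=8 picked index 8: u0 ∈ [30/473, 52/473)
j=9 picked index 9: u0 ∈ [9/473, 75/473)
j=10 picked index 9: u0 ∈ [-34/473, 32/473)
intersection: [30/473, 32/473)

30/473 32/473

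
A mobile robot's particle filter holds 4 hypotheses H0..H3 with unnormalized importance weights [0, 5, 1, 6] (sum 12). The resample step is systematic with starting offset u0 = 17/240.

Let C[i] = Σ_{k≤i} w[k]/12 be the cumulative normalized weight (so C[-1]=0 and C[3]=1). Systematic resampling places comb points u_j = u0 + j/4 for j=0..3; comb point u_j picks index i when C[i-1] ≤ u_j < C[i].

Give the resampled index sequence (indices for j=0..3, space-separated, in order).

1 1 3 3

C = [0, 5/12, 1/2, 1]
j=0: u_0=17/240 ∈ [0, 5/12) → index 1
j=1: u_1=77/240 ∈ [0, 5/12) → index 1
j=2: u_2=137/240 ∈ [1/2, 1) → index 3
j=3: u_3=197/240 ∈ [1/2, 1) → index 3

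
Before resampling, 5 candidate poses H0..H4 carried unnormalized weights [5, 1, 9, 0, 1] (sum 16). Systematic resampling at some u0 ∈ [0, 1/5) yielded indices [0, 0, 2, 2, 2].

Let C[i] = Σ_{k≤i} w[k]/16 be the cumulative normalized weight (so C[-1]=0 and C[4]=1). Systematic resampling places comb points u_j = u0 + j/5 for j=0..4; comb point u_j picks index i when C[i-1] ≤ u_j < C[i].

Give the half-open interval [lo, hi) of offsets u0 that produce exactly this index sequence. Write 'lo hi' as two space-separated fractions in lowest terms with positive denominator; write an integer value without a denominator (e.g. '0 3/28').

C = [5/16, 3/8, 15/16, 15/16, 1]
j=0 picked index 0: u0 ∈ [0, 5/16)
j=1 picked index 0: u0 ∈ [-1/5, 9/80)
j=2 picked index 2: u0 ∈ [-1/40, 43/80)
j=3 picked index 2: u0 ∈ [-9/40, 27/80)
j=4 picked index 2: u0 ∈ [-17/40, 11/80)
intersection: [0, 9/80)

0 9/80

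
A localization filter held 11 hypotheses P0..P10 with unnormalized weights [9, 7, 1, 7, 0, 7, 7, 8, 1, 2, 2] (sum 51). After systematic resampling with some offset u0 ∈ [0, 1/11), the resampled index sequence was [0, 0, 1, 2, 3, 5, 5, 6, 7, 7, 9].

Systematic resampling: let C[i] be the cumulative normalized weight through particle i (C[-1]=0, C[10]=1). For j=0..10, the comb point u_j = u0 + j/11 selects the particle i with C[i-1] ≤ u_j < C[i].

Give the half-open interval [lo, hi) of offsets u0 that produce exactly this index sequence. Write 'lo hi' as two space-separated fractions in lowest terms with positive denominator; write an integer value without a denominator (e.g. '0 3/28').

23/561 29/561

C = [3/17, 16/51, 1/3, 8/17, 8/17, 31/51, 38/51, 46/51, 47/51, 49/51, 1]
j=0 picked index 0: u0 ∈ [0, 3/17)
j=1 picked index 0: u0 ∈ [-1/11, 16/187)
j=2 picked index 1: u0 ∈ [-1/187, 74/561)
j=3 picked index 2: u0 ∈ [23/561, 2/33)
j=4 picked index 3: u0 ∈ [-1/33, 20/187)
j=5 picked index 5: u0 ∈ [3/187, 86/561)
j=6 picked index 5: u0 ∈ [-14/187, 35/561)
j=7 picked index 6: u0 ∈ [-16/561, 61/561)
j=8 picked index 7: u0 ∈ [10/561, 98/561)
j=9 picked index 7: u0 ∈ [-41/561, 47/561)
j=10 picked index 9: u0 ∈ [7/561, 29/561)
intersection: [23/561, 29/561)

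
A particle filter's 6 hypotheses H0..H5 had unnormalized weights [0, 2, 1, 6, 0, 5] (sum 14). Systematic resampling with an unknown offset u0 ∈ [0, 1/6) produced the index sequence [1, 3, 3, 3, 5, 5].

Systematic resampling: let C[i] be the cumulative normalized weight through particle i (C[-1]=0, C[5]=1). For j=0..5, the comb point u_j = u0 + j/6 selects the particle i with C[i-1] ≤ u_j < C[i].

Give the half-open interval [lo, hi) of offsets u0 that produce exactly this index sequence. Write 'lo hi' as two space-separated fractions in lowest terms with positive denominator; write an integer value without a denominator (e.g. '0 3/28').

C = [0, 1/7, 3/14, 9/14, 9/14, 1]
j=0 picked index 1: u0 ∈ [0, 1/7)
j=1 picked index 3: u0 ∈ [1/21, 10/21)
j=2 picked index 3: u0 ∈ [-5/42, 13/42)
j=3 picked index 3: u0 ∈ [-2/7, 1/7)
j=4 picked index 5: u0 ∈ [-1/42, 1/3)
j=5 picked index 5: u0 ∈ [-4/21, 1/6)
intersection: [1/21, 1/7)

1/21 1/7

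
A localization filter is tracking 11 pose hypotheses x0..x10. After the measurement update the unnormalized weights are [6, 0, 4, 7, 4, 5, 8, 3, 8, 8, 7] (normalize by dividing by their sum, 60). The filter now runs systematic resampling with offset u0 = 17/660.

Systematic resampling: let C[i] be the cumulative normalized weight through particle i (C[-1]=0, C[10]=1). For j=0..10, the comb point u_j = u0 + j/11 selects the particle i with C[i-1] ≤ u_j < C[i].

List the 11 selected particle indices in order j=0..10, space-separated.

0 2 3 4 5 6 7 8 9 9 10

C = [1/10, 1/10, 1/6, 17/60, 7/20, 13/30, 17/30, 37/60, 3/4, 53/60, 1]
j=0: u_0=17/660 ∈ [0, 1/10) → index 0
j=1: u_1=7/60 ∈ [1/10, 1/6) → index 2
j=2: u_2=137/660 ∈ [1/6, 17/60) → index 3
j=3: u_3=197/660 ∈ [17/60, 7/20) → index 4
j=4: u_4=257/660 ∈ [7/20, 13/30) → index 5
j=5: u_5=317/660 ∈ [13/30, 17/30) → index 6
j=6: u_6=377/660 ∈ [17/30, 37/60) → index 7
j=7: u_7=437/660 ∈ [37/60, 3/4) → index 8
j=8: u_8=497/660 ∈ [3/4, 53/60) → index 9
j=9: u_9=557/660 ∈ [3/4, 53/60) → index 9
j=10: u_10=617/660 ∈ [53/60, 1) → index 10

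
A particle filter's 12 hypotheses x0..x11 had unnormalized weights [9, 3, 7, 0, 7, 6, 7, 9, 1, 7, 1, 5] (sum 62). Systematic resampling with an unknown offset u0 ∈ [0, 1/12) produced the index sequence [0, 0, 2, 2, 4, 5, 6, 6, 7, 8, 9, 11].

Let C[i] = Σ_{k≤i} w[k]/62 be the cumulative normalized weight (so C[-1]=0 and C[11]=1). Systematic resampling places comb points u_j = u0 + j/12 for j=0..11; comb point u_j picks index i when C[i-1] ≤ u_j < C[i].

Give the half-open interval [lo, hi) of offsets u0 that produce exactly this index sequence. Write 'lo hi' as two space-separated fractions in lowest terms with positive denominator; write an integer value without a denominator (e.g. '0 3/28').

5/186 5/124

C = [9/62, 6/31, 19/62, 19/62, 13/31, 16/31, 39/62, 24/31, 49/62, 28/31, 57/62, 1]
j=0 picked index 0: u0 ∈ [0, 9/62)
j=1 picked index 0: u0 ∈ [-1/12, 23/372)
j=2 picked index 2: u0 ∈ [5/186, 13/93)
j=3 picked index 2: u0 ∈ [-7/124, 7/124)
j=4 picked index 4: u0 ∈ [-5/186, 8/93)
j=5 picked index 5: u0 ∈ [1/372, 37/372)
j=6 picked index 6: u0 ∈ [1/62, 4/31)
j=7 picked index 6: u0 ∈ [-25/372, 17/372)
j=8 picked index 7: u0 ∈ [-7/186, 10/93)
j=9 picked index 8: u0 ∈ [3/124, 5/124)
j=10 picked index 9: u0 ∈ [-4/93, 13/186)
j=11 picked index 11: u0 ∈ [1/372, 1/12)
intersection: [5/186, 5/124)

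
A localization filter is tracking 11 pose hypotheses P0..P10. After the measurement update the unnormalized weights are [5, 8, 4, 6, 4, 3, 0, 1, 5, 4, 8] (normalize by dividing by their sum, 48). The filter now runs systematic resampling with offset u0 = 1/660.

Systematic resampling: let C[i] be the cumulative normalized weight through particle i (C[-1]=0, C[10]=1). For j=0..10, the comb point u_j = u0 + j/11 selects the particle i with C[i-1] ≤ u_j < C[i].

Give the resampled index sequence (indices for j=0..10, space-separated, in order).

0 0 1 2 3 3 4 7 8 9 10

C = [5/48, 13/48, 17/48, 23/48, 9/16, 5/8, 5/8, 31/48, 3/4, 5/6, 1]
j=0: u_0=1/660 ∈ [0, 5/48) → index 0
j=1: u_1=61/660 ∈ [0, 5/48) → index 0
j=2: u_2=11/60 ∈ [5/48, 13/48) → index 1
j=3: u_3=181/660 ∈ [13/48, 17/48) → index 2
j=4: u_4=241/660 ∈ [17/48, 23/48) → index 3
j=5: u_5=301/660 ∈ [17/48, 23/48) → index 3
j=6: u_6=361/660 ∈ [23/48, 9/16) → index 4
j=7: u_7=421/660 ∈ [5/8, 31/48) → index 7
j=8: u_8=481/660 ∈ [31/48, 3/4) → index 8
j=9: u_9=541/660 ∈ [3/4, 5/6) → index 9
j=10: u_10=601/660 ∈ [5/6, 1) → index 10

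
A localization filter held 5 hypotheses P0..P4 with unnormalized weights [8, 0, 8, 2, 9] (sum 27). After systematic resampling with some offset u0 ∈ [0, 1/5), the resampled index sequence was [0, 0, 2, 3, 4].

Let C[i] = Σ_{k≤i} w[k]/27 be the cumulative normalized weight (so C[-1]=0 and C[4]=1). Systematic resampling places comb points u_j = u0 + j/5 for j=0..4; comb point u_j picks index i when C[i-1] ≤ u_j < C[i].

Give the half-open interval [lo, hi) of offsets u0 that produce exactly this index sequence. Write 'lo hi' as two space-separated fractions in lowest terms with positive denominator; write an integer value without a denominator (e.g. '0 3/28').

0 1/15

C = [8/27, 8/27, 16/27, 2/3, 1]
j=0 picked index 0: u0 ∈ [0, 8/27)
j=1 picked index 0: u0 ∈ [-1/5, 13/135)
j=2 picked index 2: u0 ∈ [-14/135, 26/135)
j=3 picked index 3: u0 ∈ [-1/135, 1/15)
j=4 picked index 4: u0 ∈ [-2/15, 1/5)
intersection: [0, 1/15)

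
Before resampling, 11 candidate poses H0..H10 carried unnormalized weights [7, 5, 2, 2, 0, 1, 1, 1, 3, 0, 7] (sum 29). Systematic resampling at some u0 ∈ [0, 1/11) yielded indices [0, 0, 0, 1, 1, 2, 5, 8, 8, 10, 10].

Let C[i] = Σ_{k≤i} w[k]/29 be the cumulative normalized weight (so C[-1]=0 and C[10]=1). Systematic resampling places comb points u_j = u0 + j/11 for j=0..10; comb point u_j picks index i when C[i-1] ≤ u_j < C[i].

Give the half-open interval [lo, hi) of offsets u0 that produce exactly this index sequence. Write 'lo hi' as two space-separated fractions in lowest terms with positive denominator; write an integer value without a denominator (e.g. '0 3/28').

6/319 9/319

C = [7/29, 12/29, 14/29, 16/29, 16/29, 17/29, 18/29, 19/29, 22/29, 22/29, 1]
j=0 picked index 0: u0 ∈ [0, 7/29)
j=1 picked index 0: u0 ∈ [-1/11, 48/319)
j=2 picked index 0: u0 ∈ [-2/11, 19/319)
j=3 picked index 1: u0 ∈ [-10/319, 45/319)
j=4 picked index 1: u0 ∈ [-39/319, 16/319)
j=5 picked index 2: u0 ∈ [-13/319, 9/319)
j=6 picked index 5: u0 ∈ [2/319, 13/319)
j=7 picked index 8: u0 ∈ [6/319, 39/319)
j=8 picked index 8: u0 ∈ [-23/319, 10/319)
j=9 picked index 10: u0 ∈ [-19/319, 2/11)
j=10 picked index 10: u0 ∈ [-48/319, 1/11)
intersection: [6/319, 9/319)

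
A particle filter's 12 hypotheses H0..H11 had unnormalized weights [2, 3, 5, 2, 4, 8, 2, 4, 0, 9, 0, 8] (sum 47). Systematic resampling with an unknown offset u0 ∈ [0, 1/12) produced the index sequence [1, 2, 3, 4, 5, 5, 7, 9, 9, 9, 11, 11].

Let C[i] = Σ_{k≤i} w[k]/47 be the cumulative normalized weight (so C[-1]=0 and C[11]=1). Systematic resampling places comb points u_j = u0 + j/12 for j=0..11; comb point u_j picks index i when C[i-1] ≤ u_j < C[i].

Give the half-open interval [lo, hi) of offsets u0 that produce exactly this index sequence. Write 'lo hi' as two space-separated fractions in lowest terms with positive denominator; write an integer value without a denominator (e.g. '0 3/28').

C = [2/47, 5/47, 10/47, 12/47, 16/47, 24/47, 26/47, 30/47, 30/47, 39/47, 39/47, 1]
j=0 picked index 1: u0 ∈ [2/47, 5/47)
j=1 picked index 2: u0 ∈ [13/564, 73/564)
j=2 picked index 3: u0 ∈ [13/282, 25/282)
j=3 picked index 4: u0 ∈ [1/188, 17/188)
j=4 picked index 5: u0 ∈ [1/141, 25/141)
j=5 picked index 5: u0 ∈ [-43/564, 53/564)
j=6 picked index 7: u0 ∈ [5/94, 13/94)
j=7 picked index 9: u0 ∈ [31/564, 139/564)
j=8 picked index 9: u0 ∈ [-4/141, 23/141)
j=9 picked index 9: u0 ∈ [-21/188, 15/188)
j=10 picked index 11: u0 ∈ [-1/282, 1/6)
j=11 picked index 11: u0 ∈ [-49/564, 1/12)
intersection: [31/564, 15/188)

31/564 15/188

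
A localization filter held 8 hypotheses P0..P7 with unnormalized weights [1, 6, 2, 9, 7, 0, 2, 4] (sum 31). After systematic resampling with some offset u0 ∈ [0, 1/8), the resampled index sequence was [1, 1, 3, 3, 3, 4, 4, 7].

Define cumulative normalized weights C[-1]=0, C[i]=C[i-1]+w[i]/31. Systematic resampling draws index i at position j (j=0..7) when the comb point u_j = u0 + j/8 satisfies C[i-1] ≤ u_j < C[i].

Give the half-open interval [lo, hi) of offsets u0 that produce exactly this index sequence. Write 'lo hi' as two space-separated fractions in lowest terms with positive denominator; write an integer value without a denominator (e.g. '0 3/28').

C = [1/31, 7/31, 9/31, 18/31, 25/31, 25/31, 27/31, 1]
j=0 picked index 1: u0 ∈ [1/31, 7/31)
j=1 picked index 1: u0 ∈ [-23/248, 25/248)
j=2 picked index 3: u0 ∈ [5/124, 41/124)
j=3 picked index 3: u0 ∈ [-21/248, 51/248)
j=4 picked index 3: u0 ∈ [-13/62, 5/62)
j=5 picked index 4: u0 ∈ [-11/248, 45/248)
j=6 picked index 4: u0 ∈ [-21/124, 7/124)
j=7 picked index 7: u0 ∈ [-1/248, 1/8)
intersection: [5/124, 7/124)

5/124 7/124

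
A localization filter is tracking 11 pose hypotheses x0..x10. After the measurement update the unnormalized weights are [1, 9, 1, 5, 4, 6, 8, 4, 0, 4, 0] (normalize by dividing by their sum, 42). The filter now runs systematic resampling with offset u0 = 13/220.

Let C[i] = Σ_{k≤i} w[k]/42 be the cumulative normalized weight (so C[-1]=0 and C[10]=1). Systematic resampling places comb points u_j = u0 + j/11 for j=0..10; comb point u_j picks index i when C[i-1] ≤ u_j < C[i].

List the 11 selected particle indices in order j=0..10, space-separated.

1 1 2 3 4 5 5 6 6 7 9

C = [1/42, 5/21, 11/42, 8/21, 10/21, 13/21, 17/21, 19/21, 19/21, 1, 1]
j=0: u_0=13/220 ∈ [1/42, 5/21) → index 1
j=1: u_1=3/20 ∈ [1/42, 5/21) → index 1
j=2: u_2=53/220 ∈ [5/21, 11/42) → index 2
j=3: u_3=73/220 ∈ [11/42, 8/21) → index 3
j=4: u_4=93/220 ∈ [8/21, 10/21) → index 4
j=5: u_5=113/220 ∈ [10/21, 13/21) → index 5
j=6: u_6=133/220 ∈ [10/21, 13/21) → index 5
j=7: u_7=153/220 ∈ [13/21, 17/21) → index 6
j=8: u_8=173/220 ∈ [13/21, 17/21) → index 6
j=9: u_9=193/220 ∈ [17/21, 19/21) → index 7
j=10: u_10=213/220 ∈ [19/21, 1) → index 9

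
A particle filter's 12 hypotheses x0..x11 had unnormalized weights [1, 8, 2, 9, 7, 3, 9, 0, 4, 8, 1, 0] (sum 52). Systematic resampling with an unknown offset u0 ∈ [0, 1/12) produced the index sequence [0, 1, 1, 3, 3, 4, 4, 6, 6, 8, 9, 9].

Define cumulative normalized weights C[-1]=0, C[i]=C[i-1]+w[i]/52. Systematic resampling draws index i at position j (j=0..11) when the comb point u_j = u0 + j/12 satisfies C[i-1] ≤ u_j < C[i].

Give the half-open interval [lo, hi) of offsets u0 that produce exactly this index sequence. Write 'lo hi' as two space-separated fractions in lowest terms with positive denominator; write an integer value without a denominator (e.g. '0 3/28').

0 1/156

C = [1/52, 9/52, 11/52, 5/13, 27/52, 15/26, 3/4, 3/4, 43/52, 51/52, 1, 1]
j=0 picked index 0: u0 ∈ [0, 1/52)
j=1 picked index 1: u0 ∈ [-5/78, 7/78)
j=2 picked index 1: u0 ∈ [-23/156, 1/156)
j=3 picked index 3: u0 ∈ [-1/26, 7/52)
j=4 picked index 3: u0 ∈ [-19/156, 2/39)
j=5 picked index 4: u0 ∈ [-5/156, 4/39)
j=6 picked index 4: u0 ∈ [-3/26, 1/52)
j=7 picked index 6: u0 ∈ [-1/156, 1/6)
j=8 picked index 6: u0 ∈ [-7/78, 1/12)
j=9 picked index 8: u0 ∈ [0, 1/13)
j=10 picked index 9: u0 ∈ [-1/156, 23/156)
j=11 picked index 9: u0 ∈ [-7/78, 5/78)
intersection: [0, 1/156)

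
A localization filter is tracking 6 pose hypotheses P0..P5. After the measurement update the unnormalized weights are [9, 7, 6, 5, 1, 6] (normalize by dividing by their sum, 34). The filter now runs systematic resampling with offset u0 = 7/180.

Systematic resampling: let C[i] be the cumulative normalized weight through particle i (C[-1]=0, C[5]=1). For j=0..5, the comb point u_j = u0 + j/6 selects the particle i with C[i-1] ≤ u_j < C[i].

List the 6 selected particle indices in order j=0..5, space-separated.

C = [9/34, 8/17, 11/17, 27/34, 14/17, 1]
j=0: u_0=7/180 ∈ [0, 9/34) → index 0
j=1: u_1=37/180 ∈ [0, 9/34) → index 0
j=2: u_2=67/180 ∈ [9/34, 8/17) → index 1
j=3: u_3=97/180 ∈ [8/17, 11/17) → index 2
j=4: u_4=127/180 ∈ [11/17, 27/34) → index 3
j=5: u_5=157/180 ∈ [14/17, 1) → index 5

0 0 1 2 3 5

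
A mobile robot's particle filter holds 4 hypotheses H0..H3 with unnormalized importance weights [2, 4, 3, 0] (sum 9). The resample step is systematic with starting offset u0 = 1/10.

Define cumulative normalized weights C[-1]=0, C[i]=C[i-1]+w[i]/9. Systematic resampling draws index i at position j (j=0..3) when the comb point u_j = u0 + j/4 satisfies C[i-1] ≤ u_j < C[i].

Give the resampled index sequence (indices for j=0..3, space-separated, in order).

C = [2/9, 2/3, 1, 1]
j=0: u_0=1/10 ∈ [0, 2/9) → index 0
j=1: u_1=7/20 ∈ [2/9, 2/3) → index 1
j=2: u_2=3/5 ∈ [2/9, 2/3) → index 1
j=3: u_3=17/20 ∈ [2/3, 1) → index 2

0 1 1 2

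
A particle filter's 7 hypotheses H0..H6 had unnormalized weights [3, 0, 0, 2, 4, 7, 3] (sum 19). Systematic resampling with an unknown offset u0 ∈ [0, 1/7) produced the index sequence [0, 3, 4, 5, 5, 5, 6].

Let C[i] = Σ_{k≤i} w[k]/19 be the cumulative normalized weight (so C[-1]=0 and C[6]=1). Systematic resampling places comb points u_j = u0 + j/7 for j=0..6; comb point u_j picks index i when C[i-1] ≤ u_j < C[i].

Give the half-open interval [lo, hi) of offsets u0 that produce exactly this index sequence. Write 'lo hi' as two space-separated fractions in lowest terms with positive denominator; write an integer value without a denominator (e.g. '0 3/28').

6/133 16/133

C = [3/19, 3/19, 3/19, 5/19, 9/19, 16/19, 1]
j=0 picked index 0: u0 ∈ [0, 3/19)
j=1 picked index 3: u0 ∈ [2/133, 16/133)
j=2 picked index 4: u0 ∈ [-3/133, 25/133)
j=3 picked index 5: u0 ∈ [6/133, 55/133)
j=4 picked index 5: u0 ∈ [-13/133, 36/133)
j=5 picked index 5: u0 ∈ [-32/133, 17/133)
j=6 picked index 6: u0 ∈ [-2/133, 1/7)
intersection: [6/133, 16/133)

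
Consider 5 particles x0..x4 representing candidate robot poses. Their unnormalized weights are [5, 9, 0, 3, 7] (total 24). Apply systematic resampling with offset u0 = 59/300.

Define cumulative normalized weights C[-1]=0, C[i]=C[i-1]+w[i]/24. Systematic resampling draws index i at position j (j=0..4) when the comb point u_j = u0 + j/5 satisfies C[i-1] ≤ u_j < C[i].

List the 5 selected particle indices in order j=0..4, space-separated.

C = [5/24, 7/12, 7/12, 17/24, 1]
j=0: u_0=59/300 ∈ [0, 5/24) → index 0
j=1: u_1=119/300 ∈ [5/24, 7/12) → index 1
j=2: u_2=179/300 ∈ [7/12, 17/24) → index 3
j=3: u_3=239/300 ∈ [17/24, 1) → index 4
j=4: u_4=299/300 ∈ [17/24, 1) → index 4

0 1 3 4 4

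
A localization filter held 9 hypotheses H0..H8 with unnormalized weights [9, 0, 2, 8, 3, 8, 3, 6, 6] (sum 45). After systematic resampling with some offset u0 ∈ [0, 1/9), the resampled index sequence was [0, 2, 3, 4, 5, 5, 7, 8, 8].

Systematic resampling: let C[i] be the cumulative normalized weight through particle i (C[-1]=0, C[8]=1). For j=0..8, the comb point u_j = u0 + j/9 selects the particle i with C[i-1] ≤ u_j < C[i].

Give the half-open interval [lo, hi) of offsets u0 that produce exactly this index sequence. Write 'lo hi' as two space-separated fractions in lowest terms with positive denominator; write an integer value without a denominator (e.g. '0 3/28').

C = [1/5, 1/5, 11/45, 19/45, 22/45, 2/3, 11/15, 13/15, 1]
j=0 picked index 0: u0 ∈ [0, 1/5)
j=1 picked index 2: u0 ∈ [4/45, 2/15)
j=2 picked index 3: u0 ∈ [1/45, 1/5)
j=3 picked index 4: u0 ∈ [4/45, 7/45)
j=4 picked index 5: u0 ∈ [2/45, 2/9)
j=5 picked index 5: u0 ∈ [-1/15, 1/9)
j=6 picked index 7: u0 ∈ [1/15, 1/5)
j=7 picked index 8: u0 ∈ [4/45, 2/9)
j=8 picked index 8: u0 ∈ [-1/45, 1/9)
intersection: [4/45, 1/9)

4/45 1/9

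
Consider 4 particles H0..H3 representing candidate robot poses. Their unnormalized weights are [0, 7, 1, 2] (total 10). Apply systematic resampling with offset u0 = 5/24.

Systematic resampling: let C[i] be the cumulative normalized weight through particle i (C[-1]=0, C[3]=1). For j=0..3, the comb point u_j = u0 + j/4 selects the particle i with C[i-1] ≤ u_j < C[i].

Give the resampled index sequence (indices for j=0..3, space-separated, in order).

C = [0, 7/10, 4/5, 1]
j=0: u_0=5/24 ∈ [0, 7/10) → index 1
j=1: u_1=11/24 ∈ [0, 7/10) → index 1
j=2: u_2=17/24 ∈ [7/10, 4/5) → index 2
j=3: u_3=23/24 ∈ [4/5, 1) → index 3

1 1 2 3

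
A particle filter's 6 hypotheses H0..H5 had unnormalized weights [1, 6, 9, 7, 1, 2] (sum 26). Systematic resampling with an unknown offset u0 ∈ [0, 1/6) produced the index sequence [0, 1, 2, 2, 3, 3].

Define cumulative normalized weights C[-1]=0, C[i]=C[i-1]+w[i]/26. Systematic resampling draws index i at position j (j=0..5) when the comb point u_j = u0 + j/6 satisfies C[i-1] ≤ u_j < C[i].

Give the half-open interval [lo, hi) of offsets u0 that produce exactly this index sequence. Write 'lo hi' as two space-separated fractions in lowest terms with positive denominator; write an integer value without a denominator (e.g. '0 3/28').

0 1/26

C = [1/26, 7/26, 8/13, 23/26, 12/13, 1]
j=0 picked index 0: u0 ∈ [0, 1/26)
j=1 picked index 1: u0 ∈ [-5/39, 4/39)
j=2 picked index 2: u0 ∈ [-5/78, 11/39)
j=3 picked index 2: u0 ∈ [-3/13, 3/26)
j=4 picked index 3: u0 ∈ [-2/39, 17/78)
j=5 picked index 3: u0 ∈ [-17/78, 2/39)
intersection: [0, 1/26)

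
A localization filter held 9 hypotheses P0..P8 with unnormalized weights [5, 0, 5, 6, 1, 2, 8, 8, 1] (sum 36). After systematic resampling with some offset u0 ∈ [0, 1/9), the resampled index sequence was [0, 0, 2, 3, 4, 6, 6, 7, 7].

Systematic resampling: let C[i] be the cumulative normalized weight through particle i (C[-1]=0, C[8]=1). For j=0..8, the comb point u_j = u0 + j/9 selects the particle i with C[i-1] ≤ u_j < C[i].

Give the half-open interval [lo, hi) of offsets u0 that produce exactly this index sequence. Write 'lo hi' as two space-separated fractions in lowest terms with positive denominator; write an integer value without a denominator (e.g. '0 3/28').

0 1/36

C = [5/36, 5/36, 5/18, 4/9, 17/36, 19/36, 3/4, 35/36, 1]
j=0 picked index 0: u0 ∈ [0, 5/36)
j=1 picked index 0: u0 ∈ [-1/9, 1/36)
j=2 picked index 2: u0 ∈ [-1/12, 1/18)
j=3 picked index 3: u0 ∈ [-1/18, 1/9)
j=4 picked index 4: u0 ∈ [0, 1/36)
j=5 picked index 6: u0 ∈ [-1/36, 7/36)
j=6 picked index 6: u0 ∈ [-5/36, 1/12)
j=7 picked index 7: u0 ∈ [-1/36, 7/36)
j=8 picked index 7: u0 ∈ [-5/36, 1/12)
intersection: [0, 1/36)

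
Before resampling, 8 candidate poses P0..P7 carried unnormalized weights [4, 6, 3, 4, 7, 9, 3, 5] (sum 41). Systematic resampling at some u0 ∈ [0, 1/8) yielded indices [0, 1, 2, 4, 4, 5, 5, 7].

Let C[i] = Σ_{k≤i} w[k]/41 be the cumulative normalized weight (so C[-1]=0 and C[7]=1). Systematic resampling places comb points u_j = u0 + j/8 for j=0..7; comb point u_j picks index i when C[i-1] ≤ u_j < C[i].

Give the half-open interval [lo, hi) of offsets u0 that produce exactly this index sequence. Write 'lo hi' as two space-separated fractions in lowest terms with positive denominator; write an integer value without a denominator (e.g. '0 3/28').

13/328 9/164

C = [4/41, 10/41, 13/41, 17/41, 24/41, 33/41, 36/41, 1]
j=0 picked index 0: u0 ∈ [0, 4/41)
j=1 picked index 1: u0 ∈ [-9/328, 39/328)
j=2 picked index 2: u0 ∈ [-1/164, 11/164)
j=3 picked index 4: u0 ∈ [13/328, 69/328)
j=4 picked index 4: u0 ∈ [-7/82, 7/82)
j=5 picked index 5: u0 ∈ [-13/328, 59/328)
j=6 picked index 5: u0 ∈ [-27/164, 9/164)
j=7 picked index 7: u0 ∈ [1/328, 1/8)
intersection: [13/328, 9/164)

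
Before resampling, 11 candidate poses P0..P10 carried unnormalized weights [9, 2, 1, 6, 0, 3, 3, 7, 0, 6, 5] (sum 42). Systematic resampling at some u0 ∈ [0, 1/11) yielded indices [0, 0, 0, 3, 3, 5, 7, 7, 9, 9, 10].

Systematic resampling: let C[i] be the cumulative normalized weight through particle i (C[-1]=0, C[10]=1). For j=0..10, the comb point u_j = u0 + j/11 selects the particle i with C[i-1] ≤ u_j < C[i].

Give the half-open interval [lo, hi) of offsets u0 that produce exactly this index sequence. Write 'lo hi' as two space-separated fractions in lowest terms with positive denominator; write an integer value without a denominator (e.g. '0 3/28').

2/77 5/154

C = [3/14, 11/42, 2/7, 3/7, 3/7, 1/2, 4/7, 31/42, 31/42, 37/42, 1]
j=0 picked index 0: u0 ∈ [0, 3/14)
j=1 picked index 0: u0 ∈ [-1/11, 19/154)
j=2 picked index 0: u0 ∈ [-2/11, 5/154)
j=3 picked index 3: u0 ∈ [1/77, 12/77)
j=4 picked index 3: u0 ∈ [-6/77, 5/77)
j=5 picked index 5: u0 ∈ [-2/77, 1/22)
j=6 picked index 7: u0 ∈ [2/77, 89/462)
j=7 picked index 7: u0 ∈ [-5/77, 47/462)
j=8 picked index 9: u0 ∈ [5/462, 71/462)
j=9 picked index 9: u0 ∈ [-37/462, 29/462)
j=10 picked index 10: u0 ∈ [-13/462, 1/11)
intersection: [2/77, 5/154)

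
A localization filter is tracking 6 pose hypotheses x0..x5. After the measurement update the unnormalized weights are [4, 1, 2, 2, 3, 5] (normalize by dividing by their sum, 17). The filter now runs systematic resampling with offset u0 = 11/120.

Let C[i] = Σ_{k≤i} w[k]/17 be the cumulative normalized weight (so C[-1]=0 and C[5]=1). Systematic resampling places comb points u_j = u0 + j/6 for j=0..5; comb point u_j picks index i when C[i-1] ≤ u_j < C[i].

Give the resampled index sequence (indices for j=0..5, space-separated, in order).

0 1 3 4 5 5

C = [4/17, 5/17, 7/17, 9/17, 12/17, 1]
j=0: u_0=11/120 ∈ [0, 4/17) → index 0
j=1: u_1=31/120 ∈ [4/17, 5/17) → index 1
j=2: u_2=17/40 ∈ [7/17, 9/17) → index 3
j=3: u_3=71/120 ∈ [9/17, 12/17) → index 4
j=4: u_4=91/120 ∈ [12/17, 1) → index 5
j=5: u_5=37/40 ∈ [12/17, 1) → index 5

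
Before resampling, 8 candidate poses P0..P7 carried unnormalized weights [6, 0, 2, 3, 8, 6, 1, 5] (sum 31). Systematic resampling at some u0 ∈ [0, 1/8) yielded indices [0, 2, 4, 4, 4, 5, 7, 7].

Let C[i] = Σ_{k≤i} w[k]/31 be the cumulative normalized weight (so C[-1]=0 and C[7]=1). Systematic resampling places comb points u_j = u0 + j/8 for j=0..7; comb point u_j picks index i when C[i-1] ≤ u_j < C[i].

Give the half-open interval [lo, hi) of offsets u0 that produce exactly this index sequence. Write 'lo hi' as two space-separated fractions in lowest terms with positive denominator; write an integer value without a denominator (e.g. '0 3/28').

C = [6/31, 6/31, 8/31, 11/31, 19/31, 25/31, 26/31, 1]
j=0 picked index 0: u0 ∈ [0, 6/31)
j=1 picked index 2: u0 ∈ [17/248, 33/248)
j=2 picked index 4: u0 ∈ [13/124, 45/124)
j=3 picked index 4: u0 ∈ [-5/248, 59/248)
j=4 picked index 4: u0 ∈ [-9/62, 7/62)
j=5 picked index 5: u0 ∈ [-3/248, 45/248)
j=6 picked index 7: u0 ∈ [11/124, 1/4)
j=7 picked index 7: u0 ∈ [-9/248, 1/8)
intersection: [13/124, 7/62)

13/124 7/62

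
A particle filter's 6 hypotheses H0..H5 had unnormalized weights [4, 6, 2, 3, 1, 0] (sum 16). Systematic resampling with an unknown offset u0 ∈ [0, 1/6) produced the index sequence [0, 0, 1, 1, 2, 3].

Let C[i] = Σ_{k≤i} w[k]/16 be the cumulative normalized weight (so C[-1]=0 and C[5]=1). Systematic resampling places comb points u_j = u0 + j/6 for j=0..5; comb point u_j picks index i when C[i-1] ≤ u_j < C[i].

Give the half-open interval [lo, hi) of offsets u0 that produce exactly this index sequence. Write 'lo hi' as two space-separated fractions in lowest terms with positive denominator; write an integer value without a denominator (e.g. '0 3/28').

C = [1/4, 5/8, 3/4, 15/16, 1, 1]
j=0 picked index 0: u0 ∈ [0, 1/4)
j=1 picked index 0: u0 ∈ [-1/6, 1/12)
j=2 picked index 1: u0 ∈ [-1/12, 7/24)
j=3 picked index 1: u0 ∈ [-1/4, 1/8)
j=4 picked index 2: u0 ∈ [-1/24, 1/12)
j=5 picked index 3: u0 ∈ [-1/12, 5/48)
intersection: [0, 1/12)

0 1/12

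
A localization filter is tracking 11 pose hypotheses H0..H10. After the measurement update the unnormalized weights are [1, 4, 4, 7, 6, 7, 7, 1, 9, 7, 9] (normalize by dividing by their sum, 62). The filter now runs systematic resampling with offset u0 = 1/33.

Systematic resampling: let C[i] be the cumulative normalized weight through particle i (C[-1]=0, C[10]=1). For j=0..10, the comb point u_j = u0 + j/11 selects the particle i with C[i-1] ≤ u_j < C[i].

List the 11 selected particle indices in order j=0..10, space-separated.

C = [1/62, 5/62, 9/62, 8/31, 11/31, 29/62, 18/31, 37/62, 23/31, 53/62, 1]
j=0: u_0=1/33 ∈ [1/62, 5/62) → index 1
j=1: u_1=4/33 ∈ [5/62, 9/62) → index 2
j=2: u_2=7/33 ∈ [9/62, 8/31) → index 3
j=3: u_3=10/33 ∈ [8/31, 11/31) → index 4
j=4: u_4=13/33 ∈ [11/31, 29/62) → index 5
j=5: u_5=16/33 ∈ [29/62, 18/31) → index 6
j=6: u_6=19/33 ∈ [29/62, 18/31) → index 6
j=7: u_7=2/3 ∈ [37/62, 23/31) → index 8
j=8: u_8=25/33 ∈ [23/31, 53/62) → index 9
j=9: u_9=28/33 ∈ [23/31, 53/62) → index 9
j=10: u_10=31/33 ∈ [53/62, 1) → index 10

1 2 3 4 5 6 6 8 9 9 10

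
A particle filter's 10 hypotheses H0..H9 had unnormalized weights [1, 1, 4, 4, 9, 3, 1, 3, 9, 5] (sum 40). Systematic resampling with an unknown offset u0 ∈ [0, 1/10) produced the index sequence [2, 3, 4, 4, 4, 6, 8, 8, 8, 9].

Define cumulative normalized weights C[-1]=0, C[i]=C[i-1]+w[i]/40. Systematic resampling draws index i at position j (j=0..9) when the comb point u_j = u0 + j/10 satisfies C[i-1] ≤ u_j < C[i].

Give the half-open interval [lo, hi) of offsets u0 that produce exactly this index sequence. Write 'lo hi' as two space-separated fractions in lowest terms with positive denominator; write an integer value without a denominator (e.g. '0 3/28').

1/20 3/40

C = [1/40, 1/20, 3/20, 1/4, 19/40, 11/20, 23/40, 13/20, 7/8, 1]
j=0 picked index 2: u0 ∈ [1/20, 3/20)
j=1 picked index 3: u0 ∈ [1/20, 3/20)
j=2 picked index 4: u0 ∈ [1/20, 11/40)
j=3 picked index 4: u0 ∈ [-1/20, 7/40)
j=4 picked index 4: u0 ∈ [-3/20, 3/40)
j=5 picked index 6: u0 ∈ [1/20, 3/40)
j=6 picked index 8: u0 ∈ [1/20, 11/40)
j=7 picked index 8: u0 ∈ [-1/20, 7/40)
j=8 picked index 8: u0 ∈ [-3/20, 3/40)
j=9 picked index 9: u0 ∈ [-1/40, 1/10)
intersection: [1/20, 3/40)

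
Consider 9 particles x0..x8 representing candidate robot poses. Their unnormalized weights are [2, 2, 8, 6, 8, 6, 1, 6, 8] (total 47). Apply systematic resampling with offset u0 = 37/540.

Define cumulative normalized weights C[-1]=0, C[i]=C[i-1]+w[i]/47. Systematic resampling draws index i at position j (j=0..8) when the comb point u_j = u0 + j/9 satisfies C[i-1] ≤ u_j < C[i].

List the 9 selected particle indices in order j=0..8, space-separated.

1 2 3 4 4 5 7 8 8

C = [2/47, 4/47, 12/47, 18/47, 26/47, 32/47, 33/47, 39/47, 1]
j=0: u_0=37/540 ∈ [2/47, 4/47) → index 1
j=1: u_1=97/540 ∈ [4/47, 12/47) → index 2
j=2: u_2=157/540 ∈ [12/47, 18/47) → index 3
j=3: u_3=217/540 ∈ [18/47, 26/47) → index 4
j=4: u_4=277/540 ∈ [18/47, 26/47) → index 4
j=5: u_5=337/540 ∈ [26/47, 32/47) → index 5
j=6: u_6=397/540 ∈ [33/47, 39/47) → index 7
j=7: u_7=457/540 ∈ [39/47, 1) → index 8
j=8: u_8=517/540 ∈ [39/47, 1) → index 8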